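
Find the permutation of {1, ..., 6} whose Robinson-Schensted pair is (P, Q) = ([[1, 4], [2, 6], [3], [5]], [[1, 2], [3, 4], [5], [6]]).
Reverse RSK: for i = n, n-1, ..., 1, locate i in Q, remove the corresponding corner cell from P, and reverse-bump its entry up through P; the value ejected from row 1 is w(i).

So w = 5 6 3 4 2 1.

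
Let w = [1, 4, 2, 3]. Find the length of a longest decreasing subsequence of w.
2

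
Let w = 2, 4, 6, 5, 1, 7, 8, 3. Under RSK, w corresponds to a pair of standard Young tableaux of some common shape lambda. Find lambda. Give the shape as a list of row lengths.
Row-insert each entry into an empty tableau.

After inserting 2: P = [[2]].
After inserting 4: P = [[2, 4]].
After inserting 6: P = [[2, 4, 6]].
After inserting 5: P = [[2, 4, 5], [6]].
After inserting 1: P = [[1, 4, 5], [2], [6]].
After inserting 7: P = [[1, 4, 5, 7], [2], [6]].
After inserting 8: P = [[1, 4, 5, 7, 8], [2], [6]].
After inserting 3: P = [[1, 3, 5, 7, 8], [2, 4], [6]].

The final insertion tableau P = [[1, 3, 5, 7, 8], [2, 4], [6]] has shape [5, 2, 1].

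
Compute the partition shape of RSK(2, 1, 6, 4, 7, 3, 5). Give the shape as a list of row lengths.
[3, 3, 1]

Row-insert each entry into an empty tableau.

After inserting 2: P = [[2]].
After inserting 1: P = [[1], [2]].
After inserting 6: P = [[1, 6], [2]].
After inserting 4: P = [[1, 4], [2, 6]].
After inserting 7: P = [[1, 4, 7], [2, 6]].
After inserting 3: P = [[1, 3, 7], [2, 4], [6]].
After inserting 5: P = [[1, 3, 5], [2, 4, 7], [6]].

The final insertion tableau P = [[1, 3, 5], [2, 4, 7], [6]] has shape [3, 3, 1].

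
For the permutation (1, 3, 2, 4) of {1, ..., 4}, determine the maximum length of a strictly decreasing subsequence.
2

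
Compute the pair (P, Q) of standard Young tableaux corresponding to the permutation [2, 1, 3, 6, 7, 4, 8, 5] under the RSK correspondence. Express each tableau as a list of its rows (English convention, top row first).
P = [[1, 3, 4, 5, 8], [2, 6, 7]], Q = [[1, 3, 4, 5, 7], [2, 6, 8]]

Insert each entry of the permutation into P by Schensted row insertion, recording in Q the position of each new cell.

Insert 2: appended to row 1. P = [[2]].
Insert 1: 1 bumps 2 from row 1; 2 starts row 2. P = [[1], [2]].
Insert 3: appended to row 1. P = [[1, 3], [2]].
Insert 6: appended to row 1. P = [[1, 3, 6], [2]].
Insert 7: appended to row 1. P = [[1, 3, 6, 7], [2]].
Insert 4: 4 bumps 6 from row 1; 6 appends to row 2. P = [[1, 3, 4, 7], [2, 6]].
Insert 8: appended to row 1. P = [[1, 3, 4, 7, 8], [2, 6]].
Insert 5: 5 bumps 7 from row 1; 7 appends to row 2. P = [[1, 3, 4, 5, 8], [2, 6, 7]].

So P = [[1, 3, 4, 5, 8], [2, 6, 7]], Q = [[1, 3, 4, 5, 7], [2, 6, 8]].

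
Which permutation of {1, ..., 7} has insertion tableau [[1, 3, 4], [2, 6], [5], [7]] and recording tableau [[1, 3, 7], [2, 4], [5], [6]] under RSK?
Reverse the RSK construction: for i from n down to 1, find the cell of Q containing i, remove the entry at that cell from P, and reverse-bump it up through P; the value ejected from row 1 is w(i).

Step i=7: Q has 7 at row 1, column 3; remove that cell from P, ejecting 4. So w(7) = 4. P is now [[1, 3], [2, 6], [5], [7]].
Step i=6: Q has 6 at row 4, column 1; remove 7 from row 4 of P and reverse-bump: 7 enters row 3 and ejects 5; 5 enters row 2 and ejects 2; 2 enters row 1 and ejects 1. So w(6) = 1. P is now [[2, 3], [5, 6], [7]].
Step i=5: Q has 5 at row 3, column 1; remove 7 from row 3 of P and reverse-bump: 7 enters row 2 and ejects 6; 6 enters row 1 and ejects 3. So w(5) = 3. P is now [[2, 6], [5, 7]].
Step i=4: Q has 4 at row 2, column 2; remove 7 from row 2 of P and reverse-bump: 7 enters row 1 and ejects 6. So w(4) = 6. P is now [[2, 7], [5]].
Step i=3: Q has 3 at row 1, column 2; remove that cell from P, ejecting 7. So w(3) = 7. P is now [[2], [5]].
Step i=2: Q has 2 at row 2, column 1; remove 5 from row 2 of P and reverse-bump: 5 enters row 1 and ejects 2. So w(2) = 2. P is now [[5]].
Step i=1: Q has 1 at row 1, column 1; remove that cell from P, ejecting 5. So w(1) = 5. P is now [].

So w = 5 2 7 6 3 1 4.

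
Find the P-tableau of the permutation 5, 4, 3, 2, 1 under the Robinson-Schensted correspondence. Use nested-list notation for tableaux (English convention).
After inserting 5: P = [[5]].
After inserting 4: P = [[4], [5]].
After inserting 3: P = [[3], [4], [5]].
After inserting 2: P = [[2], [3], [4], [5]].
After inserting 1: P = [[1], [2], [3], [4], [5]].

So P = [[1], [2], [3], [4], [5]].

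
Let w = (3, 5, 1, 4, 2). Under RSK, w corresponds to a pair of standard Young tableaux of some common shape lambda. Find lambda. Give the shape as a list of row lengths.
[2, 2, 1]

Row-insert each entry into an empty tableau.

After inserting 3: P = [[3]].
After inserting 5: P = [[3, 5]].
After inserting 1: P = [[1, 5], [3]].
After inserting 4: P = [[1, 4], [3, 5]].
After inserting 2: P = [[1, 2], [3, 4], [5]].

The final insertion tableau P = [[1, 2], [3, 4], [5]] has shape [2, 2, 1].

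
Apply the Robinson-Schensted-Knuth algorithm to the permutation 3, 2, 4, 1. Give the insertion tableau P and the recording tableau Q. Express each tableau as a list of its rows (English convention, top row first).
Insert each entry of the permutation into P by Schensted row insertion, recording in Q the position of each new cell.

Insert 3: appended to row 1. P = [[3]].
Insert 2: 2 bumps 3 from row 1; 3 starts row 2. P = [[2], [3]].
Insert 4: appended to row 1. P = [[2, 4], [3]].
Insert 1: 1 bumps 2 from row 1; 2 bumps 3 from row 2; 3 starts row 3. P = [[1, 4], [2], [3]].

So P = [[1, 4], [2], [3]], Q = [[1, 3], [2], [4]].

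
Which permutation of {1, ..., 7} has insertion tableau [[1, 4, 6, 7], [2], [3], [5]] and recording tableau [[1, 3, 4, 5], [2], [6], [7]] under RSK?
Reverse the RSK construction: for i from n down to 1, find the cell of Q containing i, remove the entry at that cell from P, and reverse-bump it up through P; the value ejected from row 1 is w(i).

Step i=7: Q has 7 at row 4, column 1; remove 5 from row 4 of P and reverse-bump: 5 enters row 3 and ejects 3; 3 enters row 2 and ejects 2; 2 enters row 1 and ejects 1. So w(7) = 1. P is now [[2, 4, 6, 7], [3], [5]].
Step i=6: Q has 6 at row 3, column 1; remove 5 from row 3 of P and reverse-bump: 5 enters row 2 and ejects 3; 3 enters row 1 and ejects 2. So w(6) = 2. P is now [[3, 4, 6, 7], [5]].
Step i=5: Q has 5 at row 1, column 4; remove that cell from P, ejecting 7. So w(5) = 7. P is now [[3, 4, 6], [5]].
Step i=4: Q has 4 at row 1, column 3; remove that cell from P, ejecting 6. So w(4) = 6. P is now [[3, 4], [5]].
Step i=3: Q has 3 at row 1, column 2; remove that cell from P, ejecting 4. So w(3) = 4. P is now [[3], [5]].
Step i=2: Q has 2 at row 2, column 1; remove 5 from row 2 of P and reverse-bump: 5 enters row 1 and ejects 3. So w(2) = 3. P is now [[5]].
Step i=1: Q has 1 at row 1, column 1; remove that cell from P, ejecting 5. So w(1) = 5. P is now [].

So w = 5 3 4 6 7 2 1.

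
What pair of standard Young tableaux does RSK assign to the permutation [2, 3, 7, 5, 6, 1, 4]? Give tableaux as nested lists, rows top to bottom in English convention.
P = [[1, 3, 4, 6], [2, 5], [7]], Q = [[1, 2, 3, 5], [4, 7], [6]]

Insert each entry of the permutation into P by Schensted row insertion, recording in Q the position of each new cell.

After inserting 2: P = [[2]].
After inserting 3: P = [[2, 3]].
After inserting 7: P = [[2, 3, 7]].
After inserting 5: P = [[2, 3, 5], [7]].
After inserting 6: P = [[2, 3, 5, 6], [7]].
After inserting 1: P = [[1, 3, 5, 6], [2], [7]].
After inserting 4: P = [[1, 3, 4, 6], [2, 5], [7]].

So P = [[1, 3, 4, 6], [2, 5], [7]], Q = [[1, 2, 3, 5], [4, 7], [6]].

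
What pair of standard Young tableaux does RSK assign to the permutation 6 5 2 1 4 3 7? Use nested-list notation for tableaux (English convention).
Insert each entry of the permutation into P by Schensted row insertion, recording in Q the position of each new cell.

After inserting 6: P = [[6]].
After inserting 5: P = [[5], [6]].
After inserting 2: P = [[2], [5], [6]].
After inserting 1: P = [[1], [2], [5], [6]].
After inserting 4: P = [[1, 4], [2], [5], [6]].
After inserting 3: P = [[1, 3], [2, 4], [5], [6]].
After inserting 7: P = [[1, 3, 7], [2, 4], [5], [6]].

So P = [[1, 3, 7], [2, 4], [5], [6]], Q = [[1, 5, 7], [2, 6], [3], [4]].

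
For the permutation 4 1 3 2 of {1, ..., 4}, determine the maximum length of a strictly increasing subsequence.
2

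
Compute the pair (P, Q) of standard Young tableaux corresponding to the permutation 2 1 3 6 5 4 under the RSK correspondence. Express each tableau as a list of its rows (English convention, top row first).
P = [[1, 3, 4], [2, 5], [6]], Q = [[1, 3, 4], [2, 5], [6]]

Insert each entry of the permutation into P by Schensted row insertion, recording in Q the position of each new cell.

Insert 2: appended to row 1. P = [[2]].
Insert 1: 1 bumps 2 from row 1; 2 starts row 2. P = [[1], [2]].
Insert 3: appended to row 1. P = [[1, 3], [2]].
Insert 6: appended to row 1. P = [[1, 3, 6], [2]].
Insert 5: 5 bumps 6 from row 1; 6 appends to row 2. P = [[1, 3, 5], [2, 6]].
Insert 4: 4 bumps 5 from row 1; 5 bumps 6 from row 2; 6 starts row 3. P = [[1, 3, 4], [2, 5], [6]].

So P = [[1, 3, 4], [2, 5], [6]], Q = [[1, 3, 4], [2, 5], [6]].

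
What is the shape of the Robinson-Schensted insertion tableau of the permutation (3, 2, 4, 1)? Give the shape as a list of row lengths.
Row-insert each entry into an empty tableau.

After inserting 3: P = [[3]].
After inserting 2: P = [[2], [3]].
After inserting 4: P = [[2, 4], [3]].
After inserting 1: P = [[1, 4], [2], [3]].

The final insertion tableau P = [[1, 4], [2], [3]] has shape [2, 1, 1].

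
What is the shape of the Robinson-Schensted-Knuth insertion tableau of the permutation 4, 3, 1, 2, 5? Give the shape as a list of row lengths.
[3, 1, 1]

Row-insert each entry into an empty tableau.

After inserting 4: P = [[4]].
After inserting 3: P = [[3], [4]].
After inserting 1: P = [[1], [3], [4]].
After inserting 2: P = [[1, 2], [3], [4]].
After inserting 5: P = [[1, 2, 5], [3], [4]].

The final insertion tableau P = [[1, 2, 5], [3], [4]] has shape [3, 1, 1].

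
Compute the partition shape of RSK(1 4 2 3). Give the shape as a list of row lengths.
Row-insert each entry into an empty tableau.

After inserting 1: P = [[1]].
After inserting 4: P = [[1, 4]].
After inserting 2: P = [[1, 2], [4]].
After inserting 3: P = [[1, 2, 3], [4]].

The final insertion tableau P = [[1, 2, 3], [4]] has shape [3, 1].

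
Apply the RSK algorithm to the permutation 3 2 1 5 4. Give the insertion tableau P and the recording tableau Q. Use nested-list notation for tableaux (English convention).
Insert each entry of the permutation into P by Schensted row insertion, recording in Q the position of each new cell.

Insert 3: appended to row 1. P = [[3]].
Insert 2: 2 bumps 3 from row 1; 3 starts row 2. P = [[2], [3]].
Insert 1: 1 bumps 2 from row 1; 2 bumps 3 from row 2; 3 starts row 3. P = [[1], [2], [3]].
Insert 5: appended to row 1. P = [[1, 5], [2], [3]].
Insert 4: 4 bumps 5 from row 1; 5 appends to row 2. P = [[1, 4], [2, 5], [3]].

So P = [[1, 4], [2, 5], [3]], Q = [[1, 4], [2, 5], [3]].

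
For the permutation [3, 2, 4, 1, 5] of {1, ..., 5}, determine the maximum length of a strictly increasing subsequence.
3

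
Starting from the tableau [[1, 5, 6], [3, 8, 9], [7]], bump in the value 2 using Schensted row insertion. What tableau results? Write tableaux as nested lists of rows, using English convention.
In row 1, 2 replaces 5 (the leftmost entry greater than 2); 5 is bumped to row 2. In row 2, 5 replaces 8 (the leftmost entry greater than 5); 8 is bumped to row 3. 8 is appended to row 3. The new tableau is [[1, 2, 6], [3, 5, 9], [7, 8]].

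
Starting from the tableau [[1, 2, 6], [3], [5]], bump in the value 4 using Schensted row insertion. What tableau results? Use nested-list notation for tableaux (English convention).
In row 1, 4 replaces 6 (the leftmost entry greater than 4); 6 is bumped to row 2. 6 is appended to row 2. The new tableau is [[1, 2, 4], [3, 6], [5]].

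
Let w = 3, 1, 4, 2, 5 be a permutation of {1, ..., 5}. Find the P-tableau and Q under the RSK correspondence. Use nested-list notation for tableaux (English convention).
Insert each entry of the permutation into P by Schensted row insertion, recording in Q the position of each new cell.

After inserting 3: P = [[3]].
After inserting 1: P = [[1], [3]].
After inserting 4: P = [[1, 4], [3]].
After inserting 2: P = [[1, 2], [3, 4]].
After inserting 5: P = [[1, 2, 5], [3, 4]].

So P = [[1, 2, 5], [3, 4]], Q = [[1, 3, 5], [2, 4]].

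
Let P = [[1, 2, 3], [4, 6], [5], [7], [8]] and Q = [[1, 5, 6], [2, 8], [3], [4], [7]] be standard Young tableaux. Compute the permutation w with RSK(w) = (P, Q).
8 7 5 1 4 6 2 3

Reverse the RSK construction: for i from n down to 1, find the cell of Q containing i, remove the entry at that cell from P, and reverse-bump it up through P; the value ejected from row 1 is w(i).

Step i=8: Q has 8 at row 2, column 2; remove 6 from row 2 of P and reverse-bump: 6 enters row 1 and ejects 3. So w(8) = 3. P is now [[1, 2, 6], [4], [5], [7], [8]].
Step i=7: Q has 7 at row 5, column 1; remove 8 from row 5 of P and reverse-bump: 8 enters row 4 and ejects 7; 7 enters row 3 and ejects 5; 5 enters row 2 and ejects 4; 4 enters row 1 and ejects 2. So w(7) = 2. P is now [[1, 4, 6], [5], [7], [8]].
Step i=6: Q has 6 at row 1, column 3; remove that cell from P, ejecting 6. So w(6) = 6. P is now [[1, 4], [5], [7], [8]].
Step i=5: Q has 5 at row 1, column 2; remove that cell from P, ejecting 4. So w(5) = 4. P is now [[1], [5], [7], [8]].
Step i=4: Q has 4 at row 4, column 1; remove 8 from row 4 of P and reverse-bump: 8 enters row 3 and ejects 7; 7 enters row 2 and ejects 5; 5 enters row 1 and ejects 1. So w(4) = 1. P is now [[5], [7], [8]].
Step i=3: Q has 3 at row 3, column 1; remove 8 from row 3 of P and reverse-bump: 8 enters row 2 and ejects 7; 7 enters row 1 and ejects 5. So w(3) = 5. P is now [[7], [8]].
Step i=2: Q has 2 at row 2, column 1; remove 8 from row 2 of P and reverse-bump: 8 enters row 1 and ejects 7. So w(2) = 7. P is now [[8]].
Step i=1: Q has 1 at row 1, column 1; remove that cell from P, ejecting 8. So w(1) = 8. P is now [].

So w = 8 7 5 1 4 6 2 3.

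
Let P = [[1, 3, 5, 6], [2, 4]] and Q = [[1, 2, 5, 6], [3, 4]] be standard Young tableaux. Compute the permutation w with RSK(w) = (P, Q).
2 4 1 3 5 6

Reverse RSK: for i = n, n-1, ..., 1, locate i in Q, remove the corresponding corner cell from P, and reverse-bump its entry up through P; the value ejected from row 1 is w(i).

So w = 2 4 1 3 5 6.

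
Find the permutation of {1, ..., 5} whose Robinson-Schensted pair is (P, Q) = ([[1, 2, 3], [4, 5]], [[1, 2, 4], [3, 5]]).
1 4 2 5 3

Reverse the RSK construction: for i from n down to 1, find the cell of Q containing i, remove the entry at that cell from P, and reverse-bump it up through P; the value ejected from row 1 is w(i).

Step i=5: Q has 5 at row 2, column 2; remove 5 from row 2 of P and reverse-bump: 5 enters row 1 and ejects 3. So w(5) = 3. P is now [[1, 2, 5], [4]].
Step i=4: Q has 4 at row 1, column 3; remove that cell from P, ejecting 5. So w(4) = 5. P is now [[1, 2], [4]].
Step i=3: Q has 3 at row 2, column 1; remove 4 from row 2 of P and reverse-bump: 4 enters row 1 and ejects 2. So w(3) = 2. P is now [[1, 4]].
Step i=2: Q has 2 at row 1, column 2; remove that cell from P, ejecting 4. So w(2) = 4. P is now [[1]].
Step i=1: Q has 1 at row 1, column 1; remove that cell from P, ejecting 1. So w(1) = 1. P is now [].

So w = 1 4 2 5 3.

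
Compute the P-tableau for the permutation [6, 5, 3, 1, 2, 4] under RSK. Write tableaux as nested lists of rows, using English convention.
P = [[1, 2, 4], [3], [5], [6]]

Insert 6: appended to row 1. P = [[6]].
Insert 5: 5 bumps 6 from row 1; 6 starts row 2. P = [[5], [6]].
Insert 3: 3 bumps 5 from row 1; 5 bumps 6 from row 2; 6 starts row 3. P = [[3], [5], [6]].
Insert 1: 1 bumps 3 from row 1; 3 bumps 5 from row 2; 5 bumps 6 from row 3; 6 starts row 4. P = [[1], [3], [5], [6]].
Insert 2: appended to row 1. P = [[1, 2], [3], [5], [6]].
Insert 4: appended to row 1. P = [[1, 2, 4], [3], [5], [6]].

So P = [[1, 2, 4], [3], [5], [6]].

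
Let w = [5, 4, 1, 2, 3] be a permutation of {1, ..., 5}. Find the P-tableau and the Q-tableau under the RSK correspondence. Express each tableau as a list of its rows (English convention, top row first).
Insert each entry of the permutation into P by Schensted row insertion, recording in Q the position of each new cell.

Insert 5: appended to row 1. P = [[5]].
Insert 4: 4 bumps 5 from row 1; 5 starts row 2. P = [[4], [5]].
Insert 1: 1 bumps 4 from row 1; 4 bumps 5 from row 2; 5 starts row 3. P = [[1], [4], [5]].
Insert 2: appended to row 1. P = [[1, 2], [4], [5]].
Insert 3: appended to row 1. P = [[1, 2, 3], [4], [5]].

So P = [[1, 2, 3], [4], [5]], Q = [[1, 4, 5], [2], [3]].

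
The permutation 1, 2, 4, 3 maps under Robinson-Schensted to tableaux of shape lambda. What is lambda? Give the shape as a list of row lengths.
[3, 1]

Row-insert each entry into an empty tableau.

After inserting 1: P = [[1]].
After inserting 2: P = [[1, 2]].
After inserting 4: P = [[1, 2, 4]].
After inserting 3: P = [[1, 2, 3], [4]].

The final insertion tableau P = [[1, 2, 3], [4]] has shape [3, 1].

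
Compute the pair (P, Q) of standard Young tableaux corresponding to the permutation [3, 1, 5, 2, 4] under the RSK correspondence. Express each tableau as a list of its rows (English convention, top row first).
Insert each entry of the permutation into P by Schensted row insertion, recording in Q the position of each new cell.

Insert 3: appended to row 1. P = [[3]].
Insert 1: 1 bumps 3 from row 1; 3 starts row 2. P = [[1], [3]].
Insert 5: appended to row 1. P = [[1, 5], [3]].
Insert 2: 2 bumps 5 from row 1; 5 appends to row 2. P = [[1, 2], [3, 5]].
Insert 4: appended to row 1. P = [[1, 2, 4], [3, 5]].

So P = [[1, 2, 4], [3, 5]], Q = [[1, 3, 5], [2, 4]].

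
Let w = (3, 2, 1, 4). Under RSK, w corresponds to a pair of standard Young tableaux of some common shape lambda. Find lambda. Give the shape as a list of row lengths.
Row-insert each entry into an empty tableau.

After inserting 3: P = [[3]].
After inserting 2: P = [[2], [3]].
After inserting 1: P = [[1], [2], [3]].
After inserting 4: P = [[1, 4], [2], [3]].

The final insertion tableau P = [[1, 4], [2], [3]] has shape [2, 1, 1].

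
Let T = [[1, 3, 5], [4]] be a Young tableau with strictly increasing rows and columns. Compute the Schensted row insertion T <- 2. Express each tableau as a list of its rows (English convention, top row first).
In row 1, 2 replaces 3 (the leftmost entry greater than 2); 3 is bumped to row 2. In row 2, 3 replaces 4 (the leftmost entry greater than 3); 4 is bumped to row 3. 4 starts a new row 3. The new tableau is [[1, 2, 5], [3], [4]].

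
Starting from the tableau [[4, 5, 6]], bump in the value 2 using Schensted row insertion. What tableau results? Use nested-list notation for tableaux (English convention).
In row 1, 2 replaces 4 (the leftmost entry greater than 2); 4 is bumped to row 2. 4 starts a new row 2. The new tableau is [[2, 5, 6], [4]].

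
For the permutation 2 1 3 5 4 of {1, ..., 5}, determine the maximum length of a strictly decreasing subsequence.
2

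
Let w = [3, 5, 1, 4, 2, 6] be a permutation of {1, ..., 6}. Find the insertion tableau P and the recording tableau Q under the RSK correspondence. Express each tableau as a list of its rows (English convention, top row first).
P = [[1, 2, 6], [3, 4], [5]], Q = [[1, 2, 6], [3, 4], [5]]

Insert each entry of the permutation into P by Schensted row insertion, recording in Q the position of each new cell.

Insert 3: appended to row 1. P = [[3]].
Insert 5: appended to row 1. P = [[3, 5]].
Insert 1: 1 bumps 3 from row 1; 3 starts row 2. P = [[1, 5], [3]].
Insert 4: 4 bumps 5 from row 1; 5 appends to row 2. P = [[1, 4], [3, 5]].
Insert 2: 2 bumps 4 from row 1; 4 bumps 5 from row 2; 5 starts row 3. P = [[1, 2], [3, 4], [5]].
Insert 6: appended to row 1. P = [[1, 2, 6], [3, 4], [5]].

So P = [[1, 2, 6], [3, 4], [5]], Q = [[1, 2, 6], [3, 4], [5]].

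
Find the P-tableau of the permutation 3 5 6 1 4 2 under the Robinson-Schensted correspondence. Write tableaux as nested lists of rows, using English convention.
P = [[1, 2, 6], [3, 4], [5]]

Insert 3: appended to row 1. P = [[3]].
Insert 5: appended to row 1. P = [[3, 5]].
Insert 6: appended to row 1. P = [[3, 5, 6]].
Insert 1: 1 bumps 3 from row 1; 3 starts row 2. P = [[1, 5, 6], [3]].
Insert 4: 4 bumps 5 from row 1; 5 appends to row 2. P = [[1, 4, 6], [3, 5]].
Insert 2: 2 bumps 4 from row 1; 4 bumps 5 from row 2; 5 starts row 3. P = [[1, 2, 6], [3, 4], [5]].

So P = [[1, 2, 6], [3, 4], [5]].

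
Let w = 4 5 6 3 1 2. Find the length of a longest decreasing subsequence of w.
3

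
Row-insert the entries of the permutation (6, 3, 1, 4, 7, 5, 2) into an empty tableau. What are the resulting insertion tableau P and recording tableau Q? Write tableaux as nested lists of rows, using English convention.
Insert each entry of the permutation into P by Schensted row insertion, recording in Q the position of each new cell.

After inserting 6: P = [[6]].
After inserting 3: P = [[3], [6]].
After inserting 1: P = [[1], [3], [6]].
After inserting 4: P = [[1, 4], [3], [6]].
After inserting 7: P = [[1, 4, 7], [3], [6]].
After inserting 5: P = [[1, 4, 5], [3, 7], [6]].
After inserting 2: P = [[1, 2, 5], [3, 4], [6, 7]].

So P = [[1, 2, 5], [3, 4], [6, 7]], Q = [[1, 4, 5], [2, 6], [3, 7]].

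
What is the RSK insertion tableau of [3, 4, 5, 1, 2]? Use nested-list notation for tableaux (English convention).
Insert 3: appended to row 1. P = [[3]].
Insert 4: appended to row 1. P = [[3, 4]].
Insert 5: appended to row 1. P = [[3, 4, 5]].
Insert 1: 1 bumps 3 from row 1; 3 starts row 2. P = [[1, 4, 5], [3]].
Insert 2: 2 bumps 4 from row 1; 4 appends to row 2. P = [[1, 2, 5], [3, 4]].

So P = [[1, 2, 5], [3, 4]].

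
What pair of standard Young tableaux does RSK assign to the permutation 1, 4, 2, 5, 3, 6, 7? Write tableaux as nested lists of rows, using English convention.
Insert each entry of the permutation into P by Schensted row insertion, recording in Q the position of each new cell.

Insert 1: appended to row 1. P = [[1]].
Insert 4: appended to row 1. P = [[1, 4]].
Insert 2: 2 bumps 4 from row 1; 4 starts row 2. P = [[1, 2], [4]].
Insert 5: appended to row 1. P = [[1, 2, 5], [4]].
Insert 3: 3 bumps 5 from row 1; 5 appends to row 2. P = [[1, 2, 3], [4, 5]].
Insert 6: appended to row 1. P = [[1, 2, 3, 6], [4, 5]].
Insert 7: appended to row 1. P = [[1, 2, 3, 6, 7], [4, 5]].

So P = [[1, 2, 3, 6, 7], [4, 5]], Q = [[1, 2, 4, 6, 7], [3, 5]].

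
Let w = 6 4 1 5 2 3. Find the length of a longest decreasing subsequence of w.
3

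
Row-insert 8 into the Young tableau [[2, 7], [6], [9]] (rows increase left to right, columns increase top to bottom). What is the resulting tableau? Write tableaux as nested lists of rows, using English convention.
[[2, 7, 8], [6], [9]]

8 is larger than every entry of row 1, so it is appended to row 1. The new tableau is [[2, 7, 8], [6], [9]].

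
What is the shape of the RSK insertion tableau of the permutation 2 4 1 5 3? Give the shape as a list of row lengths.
Row-insert each entry into an empty tableau.

After inserting 2: P = [[2]].
After inserting 4: P = [[2, 4]].
After inserting 1: P = [[1, 4], [2]].
After inserting 5: P = [[1, 4, 5], [2]].
After inserting 3: P = [[1, 3, 5], [2, 4]].

The final insertion tableau P = [[1, 3, 5], [2, 4]] has shape [3, 2].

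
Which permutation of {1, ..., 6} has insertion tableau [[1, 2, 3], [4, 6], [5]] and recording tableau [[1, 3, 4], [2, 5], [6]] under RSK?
5 1 2 6 4 3

Reverse RSK: for i = n, n-1, ..., 1, locate i in Q, remove the corresponding corner cell from P, and reverse-bump its entry up through P; the value ejected from row 1 is w(i).

So w = 5 1 2 6 4 3.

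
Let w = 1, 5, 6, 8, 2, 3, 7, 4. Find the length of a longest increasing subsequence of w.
4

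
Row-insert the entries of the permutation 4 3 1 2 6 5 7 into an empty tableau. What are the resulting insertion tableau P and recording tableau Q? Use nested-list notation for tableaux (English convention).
P = [[1, 2, 5, 7], [3, 6], [4]], Q = [[1, 4, 5, 7], [2, 6], [3]]

Insert each entry of the permutation into P by Schensted row insertion, recording in Q the position of each new cell.

Insert 4: appended to row 1. P = [[4]].
Insert 3: 3 bumps 4 from row 1; 4 starts row 2. P = [[3], [4]].
Insert 1: 1 bumps 3 from row 1; 3 bumps 4 from row 2; 4 starts row 3. P = [[1], [3], [4]].
Insert 2: appended to row 1. P = [[1, 2], [3], [4]].
Insert 6: appended to row 1. P = [[1, 2, 6], [3], [4]].
Insert 5: 5 bumps 6 from row 1; 6 appends to row 2. P = [[1, 2, 5], [3, 6], [4]].
Insert 7: appended to row 1. P = [[1, 2, 5, 7], [3, 6], [4]].

So P = [[1, 2, 5, 7], [3, 6], [4]], Q = [[1, 4, 5, 7], [2, 6], [3]].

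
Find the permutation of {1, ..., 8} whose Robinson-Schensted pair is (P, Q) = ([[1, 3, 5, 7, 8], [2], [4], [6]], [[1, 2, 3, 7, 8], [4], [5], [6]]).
2 4 6 5 3 1 7 8

Reverse the RSK construction: for i from n down to 1, find the cell of Q containing i, remove the entry at that cell from P, and reverse-bump it up through P; the value ejected from row 1 is w(i).

Step i=8: Q has 8 at row 1, column 5; remove that cell from P, ejecting 8. So w(8) = 8. P is now [[1, 3, 5, 7], [2], [4], [6]].
Step i=7: Q has 7 at row 1, column 4; remove that cell from P, ejecting 7. So w(7) = 7. P is now [[1, 3, 5], [2], [4], [6]].
Step i=6: Q has 6 at row 4, column 1; remove 6 from row 4 of P and reverse-bump: 6 enters row 3 and ejects 4; 4 enters row 2 and ejects 2; 2 enters row 1 and ejects 1. So w(6) = 1. P is now [[2, 3, 5], [4], [6]].
Step i=5: Q has 5 at row 3, column 1; remove 6 from row 3 of P and reverse-bump: 6 enters row 2 and ejects 4; 4 enters row 1 and ejects 3. So w(5) = 3. P is now [[2, 4, 5], [6]].
Step i=4: Q has 4 at row 2, column 1; remove 6 from row 2 of P and reverse-bump: 6 enters row 1 and ejects 5. So w(4) = 5. P is now [[2, 4, 6]].
Step i=3: Q has 3 at row 1, column 3; remove that cell from P, ejecting 6. So w(3) = 6. P is now [[2, 4]].
Step i=2: Q has 2 at row 1, column 2; remove that cell from P, ejecting 4. So w(2) = 4. P is now [[2]].
Step i=1: Q has 1 at row 1, column 1; remove that cell from P, ejecting 2. So w(1) = 2. P is now [].

So w = 2 4 6 5 3 1 7 8.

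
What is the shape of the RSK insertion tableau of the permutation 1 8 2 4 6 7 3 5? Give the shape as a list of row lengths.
Row-insert each entry into an empty tableau.

After inserting 1: P = [[1]].
After inserting 8: P = [[1, 8]].
After inserting 2: P = [[1, 2], [8]].
After inserting 4: P = [[1, 2, 4], [8]].
After inserting 6: P = [[1, 2, 4, 6], [8]].
After inserting 7: P = [[1, 2, 4, 6, 7], [8]].
After inserting 3: P = [[1, 2, 3, 6, 7], [4], [8]].
After inserting 5: P = [[1, 2, 3, 5, 7], [4, 6], [8]].

The final insertion tableau P = [[1, 2, 3, 5, 7], [4, 6], [8]] has shape [5, 2, 1].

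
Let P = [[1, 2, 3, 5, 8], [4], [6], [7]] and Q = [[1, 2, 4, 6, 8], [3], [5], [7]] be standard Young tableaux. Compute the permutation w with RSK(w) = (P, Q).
Reverse RSK: for i = n, n-1, ..., 1, locate i in Q, remove the corresponding corner cell from P, and reverse-bump its entry up through P; the value ejected from row 1 is w(i).

So w = 1 7 2 6 4 5 3 8.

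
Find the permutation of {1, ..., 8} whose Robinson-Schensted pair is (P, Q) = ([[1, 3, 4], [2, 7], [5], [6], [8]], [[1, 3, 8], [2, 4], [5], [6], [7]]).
6 2 8 7 5 3 1 4

Reverse RSK: for i = n, n-1, ..., 1, locate i in Q, remove the corresponding corner cell from P, and reverse-bump its entry up through P; the value ejected from row 1 is w(i).

So w = 6 2 8 7 5 3 1 4.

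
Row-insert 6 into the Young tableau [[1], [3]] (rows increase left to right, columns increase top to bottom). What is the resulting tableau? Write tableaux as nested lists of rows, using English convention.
[[1, 6], [3]]

6 is larger than every entry of row 1, so it is appended to row 1. The new tableau is [[1, 6], [3]].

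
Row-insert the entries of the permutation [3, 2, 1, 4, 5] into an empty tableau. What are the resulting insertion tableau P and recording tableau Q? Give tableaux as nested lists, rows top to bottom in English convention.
P = [[1, 4, 5], [2], [3]], Q = [[1, 4, 5], [2], [3]]

Insert each entry of the permutation into P by Schensted row insertion, recording in Q the position of each new cell.

Insert 3: appended to row 1. P = [[3]].
Insert 2: 2 bumps 3 from row 1; 3 starts row 2. P = [[2], [3]].
Insert 1: 1 bumps 2 from row 1; 2 bumps 3 from row 2; 3 starts row 3. P = [[1], [2], [3]].
Insert 4: appended to row 1. P = [[1, 4], [2], [3]].
Insert 5: appended to row 1. P = [[1, 4, 5], [2], [3]].

So P = [[1, 4, 5], [2], [3]], Q = [[1, 4, 5], [2], [3]].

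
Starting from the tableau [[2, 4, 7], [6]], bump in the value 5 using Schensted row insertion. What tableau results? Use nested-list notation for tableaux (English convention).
[[2, 4, 5], [6, 7]]

In row 1, 5 replaces 7 (the leftmost entry greater than 5); 7 is bumped to row 2. 7 is appended to row 2. The new tableau is [[2, 4, 5], [6, 7]].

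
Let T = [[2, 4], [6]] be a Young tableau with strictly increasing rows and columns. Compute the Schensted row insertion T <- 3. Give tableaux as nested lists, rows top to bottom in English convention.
[[2, 3], [4], [6]]

In row 1, 3 replaces 4 (the leftmost entry greater than 3); 4 is bumped to row 2. In row 2, 4 replaces 6 (the leftmost entry greater than 4); 6 is bumped to row 3. 6 starts a new row 3. The new tableau is [[2, 3], [4], [6]].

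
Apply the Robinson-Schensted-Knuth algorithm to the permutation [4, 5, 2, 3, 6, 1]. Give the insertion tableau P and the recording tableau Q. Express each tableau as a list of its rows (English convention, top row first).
P = [[1, 3, 6], [2, 5], [4]], Q = [[1, 2, 5], [3, 4], [6]]

Insert each entry of the permutation into P by Schensted row insertion, recording in Q the position of each new cell.

Insert 4: appended to row 1. P = [[4]].
Insert 5: appended to row 1. P = [[4, 5]].
Insert 2: 2 bumps 4 from row 1; 4 starts row 2. P = [[2, 5], [4]].
Insert 3: 3 bumps 5 from row 1; 5 appends to row 2. P = [[2, 3], [4, 5]].
Insert 6: appended to row 1. P = [[2, 3, 6], [4, 5]].
Insert 1: 1 bumps 2 from row 1; 2 bumps 4 from row 2; 4 starts row 3. P = [[1, 3, 6], [2, 5], [4]].

So P = [[1, 3, 6], [2, 5], [4]], Q = [[1, 2, 5], [3, 4], [6]].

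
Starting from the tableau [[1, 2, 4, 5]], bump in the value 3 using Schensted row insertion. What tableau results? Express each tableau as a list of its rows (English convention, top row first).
In row 1, 3 replaces 4 (the leftmost entry greater than 3); 4 is bumped to row 2. 4 starts a new row 2. The new tableau is [[1, 2, 3, 5], [4]].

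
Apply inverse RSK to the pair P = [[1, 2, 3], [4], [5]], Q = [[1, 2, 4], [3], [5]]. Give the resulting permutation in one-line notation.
1 5 2 4 3

Reverse the RSK construction: for i from n down to 1, find the cell of Q containing i, remove the entry at that cell from P, and reverse-bump it up through P; the value ejected from row 1 is w(i).

Step i=5: Q has 5 at row 3, column 1; remove 5 from row 3 of P and reverse-bump: 5 enters row 2 and ejects 4; 4 enters row 1 and ejects 3. So w(5) = 3. P is now [[1, 2, 4], [5]].
Step i=4: Q has 4 at row 1, column 3; remove that cell from P, ejecting 4. So w(4) = 4. P is now [[1, 2], [5]].
Step i=3: Q has 3 at row 2, column 1; remove 5 from row 2 of P and reverse-bump: 5 enters row 1 and ejects 2. So w(3) = 2. P is now [[1, 5]].
Step i=2: Q has 2 at row 1, column 2; remove that cell from P, ejecting 5. So w(2) = 5. P is now [[1]].
Step i=1: Q has 1 at row 1, column 1; remove that cell from P, ejecting 1. So w(1) = 1. P is now [].

So w = 1 5 2 4 3.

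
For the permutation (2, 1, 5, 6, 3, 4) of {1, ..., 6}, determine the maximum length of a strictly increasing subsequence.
3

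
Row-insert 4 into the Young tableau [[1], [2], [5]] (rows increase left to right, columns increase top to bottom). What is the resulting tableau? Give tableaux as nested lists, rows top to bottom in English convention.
4 is larger than every entry of row 1, so it is appended to row 1. The new tableau is [[1, 4], [2], [5]].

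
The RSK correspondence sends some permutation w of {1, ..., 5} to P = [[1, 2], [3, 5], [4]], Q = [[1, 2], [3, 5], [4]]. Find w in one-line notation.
4 5 3 1 2

Reverse the RSK construction: for i from n down to 1, find the cell of Q containing i, remove the entry at that cell from P, and reverse-bump it up through P; the value ejected from row 1 is w(i).

Step i=5: Q has 5 at row 2, column 2; remove 5 from row 2 of P and reverse-bump: 5 enters row 1 and ejects 2. So w(5) = 2. P is now [[1, 5], [3], [4]].
Step i=4: Q has 4 at row 3, column 1; remove 4 from row 3 of P and reverse-bump: 4 enters row 2 and ejects 3; 3 enters row 1 and ejects 1. So w(4) = 1. P is now [[3, 5], [4]].
Step i=3: Q has 3 at row 2, column 1; remove 4 from row 2 of P and reverse-bump: 4 enters row 1 and ejects 3. So w(3) = 3. P is now [[4, 5]].
Step i=2: Q has 2 at row 1, column 2; remove that cell from P, ejecting 5. So w(2) = 5. P is now [[4]].
Step i=1: Q has 1 at row 1, column 1; remove that cell from P, ejecting 4. So w(1) = 4. P is now [].

So w = 4 5 3 1 2.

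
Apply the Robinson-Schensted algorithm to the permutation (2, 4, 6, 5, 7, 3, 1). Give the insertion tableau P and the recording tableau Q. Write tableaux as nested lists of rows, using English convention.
P = [[1, 3, 5, 7], [2], [4], [6]], Q = [[1, 2, 3, 5], [4], [6], [7]]

Insert each entry of the permutation into P by Schensted row insertion, recording in Q the position of each new cell.

Insert 2: appended to row 1. P = [[2]], Q = [[1]].
Insert 4: appended to row 1. P = [[2, 4]], Q = [[1, 2]].
Insert 6: appended to row 1. P = [[2, 4, 6]], Q = [[1, 2, 3]].
Insert 5: 5 bumps 6 from row 1; 6 starts row 2. P = [[2, 4, 5], [6]], Q = [[1, 2, 3], [4]].
Insert 7: appended to row 1. P = [[2, 4, 5, 7], [6]], Q = [[1, 2, 3, 5], [4]].
Insert 3: 3 bumps 4 from row 1; 4 bumps 6 from row 2; 6 starts row 3. P = [[2, 3, 5, 7], [4], [6]], Q = [[1, 2, 3, 5], [4], [6]].
Insert 1: 1 bumps 2 from row 1; 2 bumps 4 from row 2; 4 bumps 6 from row 3; 6 starts row 4. P = [[1, 3, 5, 7], [2], [4], [6]], Q = [[1, 2, 3, 5], [4], [6], [7]].

So P = [[1, 3, 5, 7], [2], [4], [6]], Q = [[1, 2, 3, 5], [4], [6], [7]].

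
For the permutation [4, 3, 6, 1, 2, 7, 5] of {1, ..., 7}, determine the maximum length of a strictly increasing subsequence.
3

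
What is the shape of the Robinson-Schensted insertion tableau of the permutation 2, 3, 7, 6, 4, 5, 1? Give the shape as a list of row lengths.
[4, 1, 1, 1]

Row-insert each entry into an empty tableau.

After inserting 2: P = [[2]].
After inserting 3: P = [[2, 3]].
After inserting 7: P = [[2, 3, 7]].
After inserting 6: P = [[2, 3, 6], [7]].
After inserting 4: P = [[2, 3, 4], [6], [7]].
After inserting 5: P = [[2, 3, 4, 5], [6], [7]].
After inserting 1: P = [[1, 3, 4, 5], [2], [6], [7]].

The final insertion tableau P = [[1, 3, 4, 5], [2], [6], [7]] has shape [4, 1, 1, 1].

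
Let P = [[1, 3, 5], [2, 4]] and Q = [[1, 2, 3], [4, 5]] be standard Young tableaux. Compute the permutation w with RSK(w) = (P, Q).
2 4 5 1 3

Reverse the RSK construction: for i from n down to 1, find the cell of Q containing i, remove the entry at that cell from P, and reverse-bump it up through P; the value ejected from row 1 is w(i).

Step i=5: Q has 5 at row 2, column 2; remove 4 from row 2 of P and reverse-bump: 4 enters row 1 and ejects 3. So w(5) = 3. P is now [[1, 4, 5], [2]].
Step i=4: Q has 4 at row 2, column 1; remove 2 from row 2 of P and reverse-bump: 2 enters row 1 and ejects 1. So w(4) = 1. P is now [[2, 4, 5]].
Step i=3: Q has 3 at row 1, column 3; remove that cell from P, ejecting 5. So w(3) = 5. P is now [[2, 4]].
Step i=2: Q has 2 at row 1, column 2; remove that cell from P, ejecting 4. So w(2) = 4. P is now [[2]].
Step i=1: Q has 1 at row 1, column 1; remove that cell from P, ejecting 2. So w(1) = 2. P is now [].

So w = 2 4 5 1 3.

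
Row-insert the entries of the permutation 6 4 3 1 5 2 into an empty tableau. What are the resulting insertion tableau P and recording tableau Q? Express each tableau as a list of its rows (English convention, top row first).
P = [[1, 2], [3, 5], [4], [6]], Q = [[1, 5], [2, 6], [3], [4]]

Insert each entry of the permutation into P by Schensted row insertion, recording in Q the position of each new cell.

Insert 6: appended to row 1. P = [[6]], Q = [[1]].
Insert 4: 4 bumps 6 from row 1; 6 starts row 2. P = [[4], [6]], Q = [[1], [2]].
Insert 3: 3 bumps 4 from row 1; 4 bumps 6 from row 2; 6 starts row 3. P = [[3], [4], [6]], Q = [[1], [2], [3]].
Insert 1: 1 bumps 3 from row 1; 3 bumps 4 from row 2; 4 bumps 6 from row 3; 6 starts row 4. P = [[1], [3], [4], [6]], Q = [[1], [2], [3], [4]].
Insert 5: appended to row 1. P = [[1, 5], [3], [4], [6]], Q = [[1, 5], [2], [3], [4]].
Insert 2: 2 bumps 5 from row 1; 5 appends to row 2. P = [[1, 2], [3, 5], [4], [6]], Q = [[1, 5], [2, 6], [3], [4]].

So P = [[1, 2], [3, 5], [4], [6]], Q = [[1, 5], [2, 6], [3], [4]].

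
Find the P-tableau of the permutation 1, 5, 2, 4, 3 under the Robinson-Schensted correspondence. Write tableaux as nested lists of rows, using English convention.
P = [[1, 2, 3], [4], [5]]

Insert 1: appended to row 1. P = [[1]].
Insert 5: appended to row 1. P = [[1, 5]].
Insert 2: 2 bumps 5 from row 1; 5 starts row 2. P = [[1, 2], [5]].
Insert 4: appended to row 1. P = [[1, 2, 4], [5]].
Insert 3: 3 bumps 4 from row 1; 4 bumps 5 from row 2; 5 starts row 3. P = [[1, 2, 3], [4], [5]].

So P = [[1, 2, 3], [4], [5]].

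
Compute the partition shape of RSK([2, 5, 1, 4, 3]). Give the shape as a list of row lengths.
Row-insert each entry into an empty tableau.

After inserting 2: P = [[2]].
After inserting 5: P = [[2, 5]].
After inserting 1: P = [[1, 5], [2]].
After inserting 4: P = [[1, 4], [2, 5]].
After inserting 3: P = [[1, 3], [2, 4], [5]].

The final insertion tableau P = [[1, 3], [2, 4], [5]] has shape [2, 2, 1].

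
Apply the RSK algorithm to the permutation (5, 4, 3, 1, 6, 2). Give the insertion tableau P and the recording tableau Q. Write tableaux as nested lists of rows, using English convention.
P = [[1, 2], [3, 6], [4], [5]], Q = [[1, 5], [2, 6], [3], [4]]

Insert each entry of the permutation into P by Schensted row insertion, recording in Q the position of each new cell.

After inserting 5: P = [[5]].
After inserting 4: P = [[4], [5]].
After inserting 3: P = [[3], [4], [5]].
After inserting 1: P = [[1], [3], [4], [5]].
After inserting 6: P = [[1, 6], [3], [4], [5]].
After inserting 2: P = [[1, 2], [3, 6], [4], [5]].

So P = [[1, 2], [3, 6], [4], [5]], Q = [[1, 5], [2, 6], [3], [4]].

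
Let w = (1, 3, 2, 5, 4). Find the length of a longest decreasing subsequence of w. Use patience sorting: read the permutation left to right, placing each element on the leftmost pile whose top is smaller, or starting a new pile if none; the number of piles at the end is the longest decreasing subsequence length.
1: new pile. tops = [1]
3: onto pile 1 (replacing 1). tops = [3]
2: new pile. tops = [3, 2]
5: onto pile 1 (replacing 3). tops = [5, 2]
4: onto pile 2 (replacing 2). tops = [5, 4]

2 piles, so the longest decreasing subsequence has length 2.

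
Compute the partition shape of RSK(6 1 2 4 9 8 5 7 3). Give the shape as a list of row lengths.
Row-insert each entry into an empty tableau.

After inserting 6: P = [[6]].
After inserting 1: P = [[1], [6]].
After inserting 2: P = [[1, 2], [6]].
After inserting 4: P = [[1, 2, 4], [6]].
After inserting 9: P = [[1, 2, 4, 9], [6]].
After inserting 8: P = [[1, 2, 4, 8], [6, 9]].
After inserting 5: P = [[1, 2, 4, 5], [6, 8], [9]].
After inserting 7: P = [[1, 2, 4, 5, 7], [6, 8], [9]].
After inserting 3: P = [[1, 2, 3, 5, 7], [4, 8], [6], [9]].

The final insertion tableau P = [[1, 2, 3, 5, 7], [4, 8], [6], [9]] has shape [5, 2, 1, 1].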